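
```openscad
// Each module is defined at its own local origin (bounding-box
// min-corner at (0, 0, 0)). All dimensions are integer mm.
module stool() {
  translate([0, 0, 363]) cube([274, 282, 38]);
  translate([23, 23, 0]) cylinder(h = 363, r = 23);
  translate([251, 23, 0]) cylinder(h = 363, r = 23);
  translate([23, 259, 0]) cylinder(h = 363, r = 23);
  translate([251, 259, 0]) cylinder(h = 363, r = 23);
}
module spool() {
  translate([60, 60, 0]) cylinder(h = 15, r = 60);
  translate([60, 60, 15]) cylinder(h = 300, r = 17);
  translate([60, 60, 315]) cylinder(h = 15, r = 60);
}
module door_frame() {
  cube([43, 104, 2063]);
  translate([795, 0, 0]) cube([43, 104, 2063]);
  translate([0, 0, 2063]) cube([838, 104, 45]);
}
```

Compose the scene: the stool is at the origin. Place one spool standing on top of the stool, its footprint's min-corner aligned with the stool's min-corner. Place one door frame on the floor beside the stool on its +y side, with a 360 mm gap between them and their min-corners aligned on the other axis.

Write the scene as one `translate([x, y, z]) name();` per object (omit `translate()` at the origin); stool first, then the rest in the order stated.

stool();
translate([0, 0, 401]) spool();
translate([0, 642, 0]) door_frame();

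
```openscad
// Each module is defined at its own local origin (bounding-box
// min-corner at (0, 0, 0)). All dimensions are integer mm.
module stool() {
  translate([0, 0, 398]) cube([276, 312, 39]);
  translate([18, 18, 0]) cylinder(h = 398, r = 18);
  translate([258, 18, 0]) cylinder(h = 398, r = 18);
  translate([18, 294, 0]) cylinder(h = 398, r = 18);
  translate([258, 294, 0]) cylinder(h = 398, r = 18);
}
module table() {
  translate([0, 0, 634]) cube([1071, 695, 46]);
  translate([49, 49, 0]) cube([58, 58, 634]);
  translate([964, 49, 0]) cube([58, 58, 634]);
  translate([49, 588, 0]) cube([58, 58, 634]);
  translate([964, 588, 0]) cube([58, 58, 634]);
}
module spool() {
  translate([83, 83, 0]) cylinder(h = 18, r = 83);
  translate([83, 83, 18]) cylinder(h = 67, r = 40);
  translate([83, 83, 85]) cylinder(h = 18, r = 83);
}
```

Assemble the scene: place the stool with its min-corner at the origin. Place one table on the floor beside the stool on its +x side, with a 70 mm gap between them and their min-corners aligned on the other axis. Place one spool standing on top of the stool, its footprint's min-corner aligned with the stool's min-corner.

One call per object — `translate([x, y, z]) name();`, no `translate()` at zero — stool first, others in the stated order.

stool();
translate([346, 0, 0]) table();
translate([0, 0, 437]) spool();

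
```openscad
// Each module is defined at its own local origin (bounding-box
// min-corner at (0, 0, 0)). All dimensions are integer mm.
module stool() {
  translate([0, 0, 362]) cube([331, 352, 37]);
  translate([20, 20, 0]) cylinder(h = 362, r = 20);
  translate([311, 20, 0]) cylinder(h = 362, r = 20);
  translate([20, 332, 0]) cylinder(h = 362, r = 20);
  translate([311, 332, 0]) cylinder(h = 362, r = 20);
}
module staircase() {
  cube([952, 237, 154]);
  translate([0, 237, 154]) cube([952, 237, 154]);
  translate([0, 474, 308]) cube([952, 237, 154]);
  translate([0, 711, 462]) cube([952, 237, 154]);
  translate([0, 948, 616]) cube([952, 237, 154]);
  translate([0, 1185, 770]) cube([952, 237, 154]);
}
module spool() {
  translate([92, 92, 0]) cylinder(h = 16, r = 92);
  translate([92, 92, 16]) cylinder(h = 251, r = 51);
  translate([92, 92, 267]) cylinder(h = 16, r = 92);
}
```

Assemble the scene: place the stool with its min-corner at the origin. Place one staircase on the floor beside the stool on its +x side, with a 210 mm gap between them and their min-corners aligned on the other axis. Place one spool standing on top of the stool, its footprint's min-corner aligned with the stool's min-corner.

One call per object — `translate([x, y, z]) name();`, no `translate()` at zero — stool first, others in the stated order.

stool();
translate([541, 0, 0]) staircase();
translate([0, 0, 399]) spool();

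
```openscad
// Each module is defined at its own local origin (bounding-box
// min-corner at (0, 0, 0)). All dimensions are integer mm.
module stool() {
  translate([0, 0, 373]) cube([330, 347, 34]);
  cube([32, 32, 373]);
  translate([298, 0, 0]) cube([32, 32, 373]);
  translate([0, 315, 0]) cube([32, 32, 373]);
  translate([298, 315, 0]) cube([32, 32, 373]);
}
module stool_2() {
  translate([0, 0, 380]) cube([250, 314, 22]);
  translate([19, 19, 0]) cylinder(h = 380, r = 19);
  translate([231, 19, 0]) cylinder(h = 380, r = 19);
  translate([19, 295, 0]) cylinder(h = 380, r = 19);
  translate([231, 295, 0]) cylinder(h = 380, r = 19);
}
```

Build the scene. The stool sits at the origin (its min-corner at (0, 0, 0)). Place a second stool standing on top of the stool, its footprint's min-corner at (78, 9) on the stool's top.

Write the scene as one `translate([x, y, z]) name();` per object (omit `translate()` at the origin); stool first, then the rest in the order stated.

stool();
translate([78, 9, 407]) stool_2();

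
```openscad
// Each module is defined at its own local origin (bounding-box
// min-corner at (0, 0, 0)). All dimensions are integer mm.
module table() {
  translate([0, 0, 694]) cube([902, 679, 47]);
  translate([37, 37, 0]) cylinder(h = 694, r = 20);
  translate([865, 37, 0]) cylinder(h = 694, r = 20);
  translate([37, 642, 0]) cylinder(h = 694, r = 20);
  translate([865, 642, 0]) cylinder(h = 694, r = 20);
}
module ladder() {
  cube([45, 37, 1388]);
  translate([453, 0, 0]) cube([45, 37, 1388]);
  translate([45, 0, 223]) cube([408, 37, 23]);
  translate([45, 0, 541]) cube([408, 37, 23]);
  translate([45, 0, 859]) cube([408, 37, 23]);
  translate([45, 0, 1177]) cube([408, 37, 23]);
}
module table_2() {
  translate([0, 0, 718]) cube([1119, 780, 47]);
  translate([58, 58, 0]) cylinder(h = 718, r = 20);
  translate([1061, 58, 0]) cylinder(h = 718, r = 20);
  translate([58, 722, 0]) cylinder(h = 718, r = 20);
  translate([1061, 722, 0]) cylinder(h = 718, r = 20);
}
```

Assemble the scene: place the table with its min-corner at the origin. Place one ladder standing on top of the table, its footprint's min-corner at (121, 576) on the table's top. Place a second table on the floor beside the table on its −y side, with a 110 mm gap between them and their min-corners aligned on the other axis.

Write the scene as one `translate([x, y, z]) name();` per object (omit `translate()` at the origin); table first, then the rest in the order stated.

table();
translate([121, 576, 741]) ladder();
translate([0, -890, 0]) table_2();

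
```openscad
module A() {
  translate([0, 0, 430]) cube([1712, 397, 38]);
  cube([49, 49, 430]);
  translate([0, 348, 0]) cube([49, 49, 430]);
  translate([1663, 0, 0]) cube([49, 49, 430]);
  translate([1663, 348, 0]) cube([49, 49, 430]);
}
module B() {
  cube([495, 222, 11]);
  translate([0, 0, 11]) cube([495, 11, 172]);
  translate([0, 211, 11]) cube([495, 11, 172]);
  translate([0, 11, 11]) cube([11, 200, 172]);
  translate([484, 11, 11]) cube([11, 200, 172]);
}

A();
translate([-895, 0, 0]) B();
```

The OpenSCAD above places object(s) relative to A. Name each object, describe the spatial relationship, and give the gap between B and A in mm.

A is a bench. B is an open box. The open box is on the floor beside the bench on its −x side. The gap between the open box and the bench is 400 mm.

The open box's nearest face is 400 mm from the bench's −x face.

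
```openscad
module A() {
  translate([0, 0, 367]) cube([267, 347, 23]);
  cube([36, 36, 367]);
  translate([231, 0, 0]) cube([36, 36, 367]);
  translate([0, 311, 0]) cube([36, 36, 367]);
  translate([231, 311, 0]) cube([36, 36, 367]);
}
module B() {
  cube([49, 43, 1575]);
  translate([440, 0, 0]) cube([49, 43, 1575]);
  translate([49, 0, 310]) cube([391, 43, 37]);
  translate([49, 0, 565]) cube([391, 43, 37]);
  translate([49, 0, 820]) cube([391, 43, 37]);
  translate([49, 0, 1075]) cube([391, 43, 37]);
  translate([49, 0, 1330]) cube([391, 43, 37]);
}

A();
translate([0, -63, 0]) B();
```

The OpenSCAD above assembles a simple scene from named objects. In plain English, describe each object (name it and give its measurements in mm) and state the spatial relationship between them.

A is a four-legged stool. The seat is a 267×347×23 mm slab whose top surface is at z = 390 mm; four square legs, each 36×36 mm in cross-section, run from the floor (z = 0) to the underside of the seat, each flush with a corner of the seat.

B is a straight ladder. Two 49×43 mm vertical rails, 1575 mm tall, stand 489 mm apart (outside-to-outside) with their front faces coplanar on the −y side. 5 rungs, each 43 mm deep and 37 mm tall, span between the inner faces of the rails, front faces flush with the rails. The lowest rung's underside is at z = 310 mm and rungs are spaced 255 mm apart (underside to underside).

The ladder is on the floor beside the stool on its −y side.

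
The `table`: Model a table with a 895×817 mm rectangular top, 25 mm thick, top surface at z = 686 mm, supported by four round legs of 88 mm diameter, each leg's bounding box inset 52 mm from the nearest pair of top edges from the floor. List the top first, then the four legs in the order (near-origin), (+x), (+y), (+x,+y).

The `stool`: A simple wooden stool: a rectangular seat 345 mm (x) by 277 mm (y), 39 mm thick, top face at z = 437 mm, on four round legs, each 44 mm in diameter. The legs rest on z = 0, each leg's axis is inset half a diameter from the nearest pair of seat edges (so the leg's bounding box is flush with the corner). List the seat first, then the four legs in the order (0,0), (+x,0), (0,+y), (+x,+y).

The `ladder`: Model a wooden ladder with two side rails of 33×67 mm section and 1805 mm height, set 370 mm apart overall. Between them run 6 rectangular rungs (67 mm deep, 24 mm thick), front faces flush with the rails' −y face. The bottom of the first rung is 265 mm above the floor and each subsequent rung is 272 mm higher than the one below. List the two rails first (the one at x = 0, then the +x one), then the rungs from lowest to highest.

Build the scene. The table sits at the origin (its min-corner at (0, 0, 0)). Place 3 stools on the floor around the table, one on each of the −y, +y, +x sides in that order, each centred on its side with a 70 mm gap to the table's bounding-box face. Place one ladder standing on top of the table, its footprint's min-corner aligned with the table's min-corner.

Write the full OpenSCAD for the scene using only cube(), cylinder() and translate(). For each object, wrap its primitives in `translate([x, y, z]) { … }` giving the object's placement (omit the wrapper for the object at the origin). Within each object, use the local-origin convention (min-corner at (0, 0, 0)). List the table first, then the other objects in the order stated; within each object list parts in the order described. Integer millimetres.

translate([0, 0, 661]) cube([895, 817, 25]);
translate([96, 96, 0]) cylinder(h = 661, r = 44);
translate([799, 96, 0]) cylinder(h = 661, r = 44);
translate([96, 721, 0]) cylinder(h = 661, r = 44);
translate([799, 721, 0]) cylinder(h = 661, r = 44);
translate([275, -347, 0]) {
  translate([0, 0, 398]) cube([345, 277, 39]);
  translate([22, 22, 0]) cylinder(h = 398, r = 22);
  translate([323, 22, 0]) cylinder(h = 398, r = 22);
  translate([22, 255, 0]) cylinder(h = 398, r = 22);
  translate([323, 255, 0]) cylinder(h = 398, r = 22);
}
translate([275, 887, 0]) {
  translate([0, 0, 398]) cube([345, 277, 39]);
  translate([22, 22, 0]) cylinder(h = 398, r = 22);
  translate([323, 22, 0]) cylinder(h = 398, r = 22);
  translate([22, 255, 0]) cylinder(h = 398, r = 22);
  translate([323, 255, 0]) cylinder(h = 398, r = 22);
}
translate([965, 270, 0]) {
  translate([0, 0, 398]) cube([345, 277, 39]);
  translate([22, 22, 0]) cylinder(h = 398, r = 22);
  translate([323, 22, 0]) cylinder(h = 398, r = 22);
  translate([22, 255, 0]) cylinder(h = 398, r = 22);
  translate([323, 255, 0]) cylinder(h = 398, r = 22);
}
translate([0, 0, 686]) {
  cube([33, 67, 1805]);
  translate([337, 0, 0]) cube([33, 67, 1805]);
  translate([33, 0, 265]) cube([304, 67, 24]);
  translate([33, 0, 537]) cube([304, 67, 24]);
  translate([33, 0, 809]) cube([304, 67, 24]);
  translate([33, 0, 1081]) cube([304, 67, 24]);
  translate([33, 0, 1353]) cube([304, 67, 24]);
  translate([33, 0, 1625]) cube([304, 67, 24]);
}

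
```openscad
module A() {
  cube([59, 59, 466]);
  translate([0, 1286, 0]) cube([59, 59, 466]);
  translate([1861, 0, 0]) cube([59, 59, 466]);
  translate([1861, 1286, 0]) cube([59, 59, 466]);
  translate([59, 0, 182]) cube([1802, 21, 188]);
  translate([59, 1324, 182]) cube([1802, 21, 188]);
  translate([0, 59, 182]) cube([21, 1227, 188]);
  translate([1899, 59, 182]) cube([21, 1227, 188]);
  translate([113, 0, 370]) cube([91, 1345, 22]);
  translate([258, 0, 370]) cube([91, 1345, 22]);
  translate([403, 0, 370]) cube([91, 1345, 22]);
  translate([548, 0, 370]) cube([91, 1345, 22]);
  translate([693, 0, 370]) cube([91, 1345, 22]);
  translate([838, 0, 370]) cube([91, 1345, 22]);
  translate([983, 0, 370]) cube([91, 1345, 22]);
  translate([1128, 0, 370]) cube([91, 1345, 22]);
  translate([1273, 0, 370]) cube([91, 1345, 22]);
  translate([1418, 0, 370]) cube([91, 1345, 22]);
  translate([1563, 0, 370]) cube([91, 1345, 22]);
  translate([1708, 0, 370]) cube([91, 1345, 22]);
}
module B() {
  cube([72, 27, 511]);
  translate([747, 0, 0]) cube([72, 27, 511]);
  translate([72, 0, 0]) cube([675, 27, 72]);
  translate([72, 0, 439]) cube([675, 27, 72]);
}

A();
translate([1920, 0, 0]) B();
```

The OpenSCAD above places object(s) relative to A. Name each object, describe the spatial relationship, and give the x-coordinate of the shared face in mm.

The bed frame's +x face and the picture frame's −x face are both at x = 1920 mm.

A is a bed frame. B is a picture frame. The picture frame is against the bed frame's +x side, with their −y faces flush. The x-coordinate of the shared face is 1920 mm.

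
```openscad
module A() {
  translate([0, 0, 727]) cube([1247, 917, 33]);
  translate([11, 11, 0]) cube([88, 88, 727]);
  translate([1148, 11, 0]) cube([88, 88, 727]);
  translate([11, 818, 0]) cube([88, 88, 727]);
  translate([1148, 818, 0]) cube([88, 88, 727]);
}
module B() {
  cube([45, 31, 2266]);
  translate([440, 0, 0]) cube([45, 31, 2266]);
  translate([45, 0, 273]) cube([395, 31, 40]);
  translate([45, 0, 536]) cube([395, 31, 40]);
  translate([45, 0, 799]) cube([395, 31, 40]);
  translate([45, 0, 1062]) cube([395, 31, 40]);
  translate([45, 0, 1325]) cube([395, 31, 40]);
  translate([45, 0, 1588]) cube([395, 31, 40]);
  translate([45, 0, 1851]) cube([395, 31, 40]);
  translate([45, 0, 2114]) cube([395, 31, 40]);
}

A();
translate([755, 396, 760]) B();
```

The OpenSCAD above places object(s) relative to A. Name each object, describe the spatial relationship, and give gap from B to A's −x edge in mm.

The ladder's min-x is at 755; the table's min-x is 0; gap = 755 mm.

A is a table. B is a ladder. The ladder is on top of the table. The gap from the ladder to the table's −x edge is 755 mm.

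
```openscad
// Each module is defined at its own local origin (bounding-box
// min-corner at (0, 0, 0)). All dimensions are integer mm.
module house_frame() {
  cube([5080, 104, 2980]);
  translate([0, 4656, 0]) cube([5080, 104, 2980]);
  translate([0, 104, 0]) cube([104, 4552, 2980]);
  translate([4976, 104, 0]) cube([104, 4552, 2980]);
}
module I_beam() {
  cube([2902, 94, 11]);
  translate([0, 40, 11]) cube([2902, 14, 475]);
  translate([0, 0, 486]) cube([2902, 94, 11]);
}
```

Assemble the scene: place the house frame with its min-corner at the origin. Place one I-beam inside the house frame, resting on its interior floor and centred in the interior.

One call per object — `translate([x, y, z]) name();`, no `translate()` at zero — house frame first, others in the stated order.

house_frame();
translate([1089, 2333, 0]) I_beam();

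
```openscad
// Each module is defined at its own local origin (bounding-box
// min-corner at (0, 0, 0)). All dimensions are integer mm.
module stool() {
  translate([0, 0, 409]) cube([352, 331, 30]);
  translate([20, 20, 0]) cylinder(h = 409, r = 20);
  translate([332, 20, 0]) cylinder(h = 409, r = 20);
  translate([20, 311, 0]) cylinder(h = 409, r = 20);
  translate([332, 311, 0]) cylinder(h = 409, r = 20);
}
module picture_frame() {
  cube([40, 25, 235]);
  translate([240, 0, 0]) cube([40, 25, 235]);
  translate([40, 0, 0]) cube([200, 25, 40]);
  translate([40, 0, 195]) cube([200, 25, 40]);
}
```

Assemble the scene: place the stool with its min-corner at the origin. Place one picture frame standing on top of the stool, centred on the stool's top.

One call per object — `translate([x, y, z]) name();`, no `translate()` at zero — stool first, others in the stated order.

stool();
translate([36, 153, 439]) picture_frame();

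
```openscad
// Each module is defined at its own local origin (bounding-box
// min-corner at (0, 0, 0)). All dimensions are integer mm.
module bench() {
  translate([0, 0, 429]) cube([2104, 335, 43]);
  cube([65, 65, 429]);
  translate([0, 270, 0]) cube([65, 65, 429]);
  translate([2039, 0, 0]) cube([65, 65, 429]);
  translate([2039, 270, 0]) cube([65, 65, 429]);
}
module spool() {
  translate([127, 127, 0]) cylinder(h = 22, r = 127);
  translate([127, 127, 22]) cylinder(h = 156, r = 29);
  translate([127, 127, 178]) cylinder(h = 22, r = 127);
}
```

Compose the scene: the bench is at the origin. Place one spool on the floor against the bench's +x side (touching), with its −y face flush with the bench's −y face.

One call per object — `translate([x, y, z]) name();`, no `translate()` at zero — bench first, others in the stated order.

bench();
translate([2104, 0, 0]) spool();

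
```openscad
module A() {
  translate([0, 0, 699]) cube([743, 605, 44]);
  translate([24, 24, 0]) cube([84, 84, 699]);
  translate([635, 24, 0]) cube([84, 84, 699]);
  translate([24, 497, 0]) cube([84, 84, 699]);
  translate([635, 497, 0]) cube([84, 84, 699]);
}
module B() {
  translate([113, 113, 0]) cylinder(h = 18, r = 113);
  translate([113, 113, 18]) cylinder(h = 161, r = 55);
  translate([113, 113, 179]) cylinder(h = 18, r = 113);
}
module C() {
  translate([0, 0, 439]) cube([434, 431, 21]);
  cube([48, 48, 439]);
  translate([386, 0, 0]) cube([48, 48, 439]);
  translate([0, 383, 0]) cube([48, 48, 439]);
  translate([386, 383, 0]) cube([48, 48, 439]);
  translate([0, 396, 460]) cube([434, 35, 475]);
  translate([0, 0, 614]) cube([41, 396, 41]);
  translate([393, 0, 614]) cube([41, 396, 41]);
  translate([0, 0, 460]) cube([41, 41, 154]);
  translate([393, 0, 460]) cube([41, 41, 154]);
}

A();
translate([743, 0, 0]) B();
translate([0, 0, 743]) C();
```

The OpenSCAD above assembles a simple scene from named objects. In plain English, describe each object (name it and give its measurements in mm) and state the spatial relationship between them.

A is a rectangular dining table. The top is 743×605×44 mm with its upper surface at z = 743 mm. It stands on four 84×84 mm square legs, each inset 24 mm from the nearest pair of top edges, running from the floor to the underside of the top.

B is a spool: two coaxial disc flanges of radius 113 mm and thickness 18 mm, joined by a core cylinder of radius 55 mm and height 161 mm. The lower flange rests on z = 0 and the three cylinders share a vertical axis.

C is a chair. The seat is a 434×431×21 mm slab with its top at z = 460 mm, on four 48×48 mm corner legs (flush with the seat edges, standing on z = 0). A flat backrest 35 mm thick, 475 mm tall, spans the full seat width and rises from the seat top along its +y edge, rear face flush with the rear of the seat. Two armrests of 41×41 mm section run along each side from the seat's front edge to the front of the backrest, top faces 195 mm above the seat top and outer faces flush with the seat's x-edges; a 41×41 mm post under the front of each armrest stands on the seat at the front corner.

The spool is against the table's +x side, with their −y faces flush. The chair is on top of the table.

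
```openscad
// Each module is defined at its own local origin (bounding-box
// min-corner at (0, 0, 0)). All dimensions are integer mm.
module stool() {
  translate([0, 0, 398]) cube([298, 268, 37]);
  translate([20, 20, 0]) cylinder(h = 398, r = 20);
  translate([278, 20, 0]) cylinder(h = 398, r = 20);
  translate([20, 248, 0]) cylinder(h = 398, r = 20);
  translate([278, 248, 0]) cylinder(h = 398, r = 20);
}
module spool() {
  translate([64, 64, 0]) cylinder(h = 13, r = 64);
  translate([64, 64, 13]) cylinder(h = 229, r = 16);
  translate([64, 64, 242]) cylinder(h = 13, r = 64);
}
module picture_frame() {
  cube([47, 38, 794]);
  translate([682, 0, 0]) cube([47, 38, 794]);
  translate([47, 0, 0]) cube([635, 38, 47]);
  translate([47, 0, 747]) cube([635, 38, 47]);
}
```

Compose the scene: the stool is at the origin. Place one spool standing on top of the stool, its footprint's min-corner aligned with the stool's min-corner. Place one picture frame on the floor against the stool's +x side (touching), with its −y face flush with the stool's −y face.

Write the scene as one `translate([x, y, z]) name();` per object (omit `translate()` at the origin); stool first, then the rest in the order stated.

stool();
translate([0, 0, 435]) spool();
translate([298, 0, 0]) picture_frame();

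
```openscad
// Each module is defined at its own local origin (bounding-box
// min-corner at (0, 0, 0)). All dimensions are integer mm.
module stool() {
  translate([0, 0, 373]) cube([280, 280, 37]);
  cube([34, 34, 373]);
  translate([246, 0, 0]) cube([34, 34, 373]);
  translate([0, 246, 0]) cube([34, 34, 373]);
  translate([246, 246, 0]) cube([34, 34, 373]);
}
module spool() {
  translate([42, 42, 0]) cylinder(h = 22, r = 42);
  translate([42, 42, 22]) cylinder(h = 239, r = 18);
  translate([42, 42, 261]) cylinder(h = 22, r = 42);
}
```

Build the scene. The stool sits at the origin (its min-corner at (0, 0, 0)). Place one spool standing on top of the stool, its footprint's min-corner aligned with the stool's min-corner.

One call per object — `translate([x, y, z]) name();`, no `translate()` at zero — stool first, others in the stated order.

stool();
translate([0, 0, 410]) spool();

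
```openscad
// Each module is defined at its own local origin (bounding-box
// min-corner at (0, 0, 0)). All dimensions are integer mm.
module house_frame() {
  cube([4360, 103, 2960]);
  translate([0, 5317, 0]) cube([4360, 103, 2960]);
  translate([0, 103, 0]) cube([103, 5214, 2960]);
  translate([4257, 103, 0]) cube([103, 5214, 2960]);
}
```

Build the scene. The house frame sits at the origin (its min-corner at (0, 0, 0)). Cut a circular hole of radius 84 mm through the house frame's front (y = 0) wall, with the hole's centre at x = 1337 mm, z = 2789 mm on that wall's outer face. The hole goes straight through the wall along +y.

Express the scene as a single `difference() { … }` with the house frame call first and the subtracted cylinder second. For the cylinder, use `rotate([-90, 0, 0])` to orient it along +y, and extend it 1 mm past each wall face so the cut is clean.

difference() {
  house_frame();
  translate([1337, -1, 2789]) rotate([-90, 0, 0]) cylinder(h = 105, r = 84);
}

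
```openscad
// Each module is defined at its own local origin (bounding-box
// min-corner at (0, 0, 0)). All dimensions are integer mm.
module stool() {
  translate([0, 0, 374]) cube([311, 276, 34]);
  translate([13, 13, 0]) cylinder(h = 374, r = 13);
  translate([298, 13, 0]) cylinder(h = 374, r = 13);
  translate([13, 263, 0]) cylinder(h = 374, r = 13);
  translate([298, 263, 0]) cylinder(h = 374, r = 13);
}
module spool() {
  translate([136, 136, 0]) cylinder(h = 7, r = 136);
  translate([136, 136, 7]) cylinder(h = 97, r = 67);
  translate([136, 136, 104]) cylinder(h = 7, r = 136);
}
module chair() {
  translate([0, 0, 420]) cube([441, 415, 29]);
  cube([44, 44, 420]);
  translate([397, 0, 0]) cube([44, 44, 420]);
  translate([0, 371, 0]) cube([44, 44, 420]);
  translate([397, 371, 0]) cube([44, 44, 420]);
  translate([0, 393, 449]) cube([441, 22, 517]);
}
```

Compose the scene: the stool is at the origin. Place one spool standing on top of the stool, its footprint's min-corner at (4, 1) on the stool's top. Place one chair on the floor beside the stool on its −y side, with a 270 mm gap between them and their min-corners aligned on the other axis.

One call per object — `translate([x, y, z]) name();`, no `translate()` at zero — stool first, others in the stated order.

stool();
translate([4, 1, 408]) spool();
translate([0, -685, 0]) chair();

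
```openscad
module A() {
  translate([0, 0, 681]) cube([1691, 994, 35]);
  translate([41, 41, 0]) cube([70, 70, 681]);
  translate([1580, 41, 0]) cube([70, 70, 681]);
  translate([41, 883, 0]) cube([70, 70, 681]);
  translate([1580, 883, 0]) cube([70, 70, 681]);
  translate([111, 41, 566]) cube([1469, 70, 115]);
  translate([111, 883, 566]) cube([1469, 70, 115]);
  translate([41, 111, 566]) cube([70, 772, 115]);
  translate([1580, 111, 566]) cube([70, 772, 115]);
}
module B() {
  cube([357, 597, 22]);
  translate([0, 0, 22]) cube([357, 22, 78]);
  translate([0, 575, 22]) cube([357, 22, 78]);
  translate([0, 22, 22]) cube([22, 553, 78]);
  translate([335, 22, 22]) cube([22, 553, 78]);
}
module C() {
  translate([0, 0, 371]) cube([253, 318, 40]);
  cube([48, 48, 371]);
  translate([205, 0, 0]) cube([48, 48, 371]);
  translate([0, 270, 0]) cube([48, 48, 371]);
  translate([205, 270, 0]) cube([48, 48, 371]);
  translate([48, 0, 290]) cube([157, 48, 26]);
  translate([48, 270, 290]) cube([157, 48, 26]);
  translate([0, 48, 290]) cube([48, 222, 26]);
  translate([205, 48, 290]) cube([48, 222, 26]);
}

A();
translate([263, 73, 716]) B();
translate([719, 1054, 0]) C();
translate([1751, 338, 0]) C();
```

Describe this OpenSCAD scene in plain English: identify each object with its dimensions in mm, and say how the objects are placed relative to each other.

A is a rectangular dining table. The top is 1691×994×35 mm with its upper surface at z = 716 mm. It stands on four 70×70 mm square legs, each inset 41 mm from the nearest pair of top edges, running from the floor to the underside of the top. Four apron rails, 70 mm thick and 115 mm tall, run between adjacent legs with their top edges flush with the underside of the top and their outer faces flush with the legs' outer faces.

B is an open storage box with external size 357×597×100 mm and wall thickness 22 mm (the base is also 22 mm thick). The base covers the whole footprint; the four walls stand on the base, with the y-facing walls full-width and the x-facing walls fitting between their inner faces.

C is a four-legged stool. The seat is a 253×318×40 mm slab whose top surface is at z = 411 mm; four square legs, each 48×48 mm in cross-section, run from the floor (z = 0) to the underside of the seat, each flush with a corner of the seat. Four stretchers, 48 mm wide and 26 mm tall, connect adjacent legs with their undersides at z = 290 mm, each running between the inner faces of the legs it joins and aligned with the legs' outer faces on the other axis.

The open box is on top of the table. Two stools sit around the table at the +y, +x sides.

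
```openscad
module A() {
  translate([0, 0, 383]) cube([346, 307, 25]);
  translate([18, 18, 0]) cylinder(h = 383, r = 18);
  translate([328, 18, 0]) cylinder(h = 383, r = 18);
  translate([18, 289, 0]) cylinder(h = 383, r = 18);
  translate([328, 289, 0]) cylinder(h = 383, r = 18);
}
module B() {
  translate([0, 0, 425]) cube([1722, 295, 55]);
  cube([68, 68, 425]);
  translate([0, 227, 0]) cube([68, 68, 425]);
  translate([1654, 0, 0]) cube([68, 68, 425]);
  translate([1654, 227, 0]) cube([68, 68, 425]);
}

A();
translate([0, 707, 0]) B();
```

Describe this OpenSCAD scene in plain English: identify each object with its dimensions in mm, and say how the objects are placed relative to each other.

A is a four-legged stool. The seat is 346×307 mm, 25 mm thick, top at z = 408 mm. It stands on four round legs, each 36 mm in diameter, from z = 0 to the seat underside, each leg's axis is inset half a diameter from the nearest pair of seat edges (so the leg's bounding box is flush with the corner).

B is a bench: a 1722×295 mm seat slab, 55 mm thick, top at z = 480 mm, on four 68×68 mm square legs flush with the seat corners and standing on z = 0.

The bench is on the floor beside the stool on its +y side.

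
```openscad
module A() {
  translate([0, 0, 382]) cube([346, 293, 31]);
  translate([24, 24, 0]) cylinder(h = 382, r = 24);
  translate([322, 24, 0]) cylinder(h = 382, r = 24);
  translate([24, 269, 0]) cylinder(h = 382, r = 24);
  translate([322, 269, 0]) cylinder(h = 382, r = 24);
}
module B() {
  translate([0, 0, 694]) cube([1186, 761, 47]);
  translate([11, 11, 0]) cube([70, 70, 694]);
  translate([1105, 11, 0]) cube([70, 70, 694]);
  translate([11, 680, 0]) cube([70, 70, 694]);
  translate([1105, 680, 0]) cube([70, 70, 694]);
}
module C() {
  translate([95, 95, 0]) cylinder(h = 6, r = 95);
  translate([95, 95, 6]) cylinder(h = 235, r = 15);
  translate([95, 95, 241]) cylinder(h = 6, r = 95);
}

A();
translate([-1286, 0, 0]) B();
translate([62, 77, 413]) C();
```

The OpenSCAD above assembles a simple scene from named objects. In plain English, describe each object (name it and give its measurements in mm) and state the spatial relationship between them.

A is a four-legged stool. The seat is a 346×293×31 mm slab whose top surface is at z = 413 mm; four round legs, each 48 mm in diameter, run from the floor (z = 0) to the underside of the seat, each leg's axis is inset half a diameter from the nearest pair of seat edges (so the leg's bounding box is flush with the corner).

B is a table: top 1186 mm (x) × 761 mm (y), 47 mm thick, upper face at z = 741 mm, on four 70×70 mm square legs, each inset 11 mm from the nearest pair of top edges, running from z = 0 to the bottom of the top.

C is a spool: two coaxial disc flanges of radius 95 mm and thickness 6 mm, joined by a core cylinder of radius 15 mm and height 235 mm. The lower flange rests on z = 0 and the three cylinders share a vertical axis.

The table is on the floor beside the stool on its −x side. The spool is on top of the stool.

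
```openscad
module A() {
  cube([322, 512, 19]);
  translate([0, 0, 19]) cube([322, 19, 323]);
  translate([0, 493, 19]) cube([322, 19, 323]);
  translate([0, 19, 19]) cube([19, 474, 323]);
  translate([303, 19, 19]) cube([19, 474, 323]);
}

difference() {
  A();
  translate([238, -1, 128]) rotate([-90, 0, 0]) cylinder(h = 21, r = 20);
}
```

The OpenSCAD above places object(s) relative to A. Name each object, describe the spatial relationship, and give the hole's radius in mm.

The subtracted cylinder has r = 20 mm.

A is an open box. The open box has a circular hole through its front wall. The hole's radius is 20 mm.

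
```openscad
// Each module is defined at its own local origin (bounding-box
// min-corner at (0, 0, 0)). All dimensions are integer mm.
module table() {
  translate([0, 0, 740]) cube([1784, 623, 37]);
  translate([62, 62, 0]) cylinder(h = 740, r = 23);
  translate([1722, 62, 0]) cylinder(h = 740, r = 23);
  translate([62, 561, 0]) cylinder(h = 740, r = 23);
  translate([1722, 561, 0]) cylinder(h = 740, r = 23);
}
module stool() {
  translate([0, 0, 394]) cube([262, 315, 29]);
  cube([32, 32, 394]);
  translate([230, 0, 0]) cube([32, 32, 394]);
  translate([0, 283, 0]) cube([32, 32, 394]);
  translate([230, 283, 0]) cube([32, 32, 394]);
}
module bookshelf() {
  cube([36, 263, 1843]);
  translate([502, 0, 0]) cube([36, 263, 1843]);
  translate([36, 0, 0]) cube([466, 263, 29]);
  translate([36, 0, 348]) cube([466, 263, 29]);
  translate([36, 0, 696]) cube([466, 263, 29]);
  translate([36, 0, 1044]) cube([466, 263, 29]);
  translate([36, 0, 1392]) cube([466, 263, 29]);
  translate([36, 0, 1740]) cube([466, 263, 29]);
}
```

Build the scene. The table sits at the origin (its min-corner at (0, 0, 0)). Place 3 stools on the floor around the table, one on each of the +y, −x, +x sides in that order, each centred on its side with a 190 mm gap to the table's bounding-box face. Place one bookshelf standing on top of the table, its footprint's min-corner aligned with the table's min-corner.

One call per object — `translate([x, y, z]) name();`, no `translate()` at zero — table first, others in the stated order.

table();
translate([761, 813, 0]) stool();
translate([-452, 154, 0]) stool();
translate([1974, 154, 0]) stool();
translate([0, 0, 777]) bookshelf();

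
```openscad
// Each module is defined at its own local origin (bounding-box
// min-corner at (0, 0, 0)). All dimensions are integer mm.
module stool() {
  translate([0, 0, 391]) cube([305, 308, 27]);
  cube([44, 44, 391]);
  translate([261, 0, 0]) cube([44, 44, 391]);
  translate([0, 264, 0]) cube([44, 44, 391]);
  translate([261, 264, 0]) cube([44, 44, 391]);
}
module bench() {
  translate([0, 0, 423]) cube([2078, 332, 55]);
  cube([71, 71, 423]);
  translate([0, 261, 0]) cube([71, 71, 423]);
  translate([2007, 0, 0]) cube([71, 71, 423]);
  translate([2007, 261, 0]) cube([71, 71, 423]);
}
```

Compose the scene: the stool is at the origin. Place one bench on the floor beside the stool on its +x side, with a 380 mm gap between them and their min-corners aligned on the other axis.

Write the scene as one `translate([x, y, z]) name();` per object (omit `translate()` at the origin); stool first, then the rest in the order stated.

stool();
translate([685, 0, 0]) bench();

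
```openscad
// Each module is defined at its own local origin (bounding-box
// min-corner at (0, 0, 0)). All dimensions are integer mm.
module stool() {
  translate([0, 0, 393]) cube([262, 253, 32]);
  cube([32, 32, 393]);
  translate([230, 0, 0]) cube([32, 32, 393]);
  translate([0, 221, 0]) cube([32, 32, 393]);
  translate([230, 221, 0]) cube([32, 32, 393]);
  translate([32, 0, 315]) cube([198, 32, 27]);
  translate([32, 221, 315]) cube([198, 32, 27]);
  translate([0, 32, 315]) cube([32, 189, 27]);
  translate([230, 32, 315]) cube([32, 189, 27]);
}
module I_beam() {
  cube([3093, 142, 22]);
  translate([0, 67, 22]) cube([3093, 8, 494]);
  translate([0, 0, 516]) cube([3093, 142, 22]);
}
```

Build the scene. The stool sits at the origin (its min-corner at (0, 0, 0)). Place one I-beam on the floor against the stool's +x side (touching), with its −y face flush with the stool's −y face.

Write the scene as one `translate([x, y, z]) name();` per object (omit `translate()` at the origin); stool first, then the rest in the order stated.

stool();
translate([262, 0, 0]) I_beam();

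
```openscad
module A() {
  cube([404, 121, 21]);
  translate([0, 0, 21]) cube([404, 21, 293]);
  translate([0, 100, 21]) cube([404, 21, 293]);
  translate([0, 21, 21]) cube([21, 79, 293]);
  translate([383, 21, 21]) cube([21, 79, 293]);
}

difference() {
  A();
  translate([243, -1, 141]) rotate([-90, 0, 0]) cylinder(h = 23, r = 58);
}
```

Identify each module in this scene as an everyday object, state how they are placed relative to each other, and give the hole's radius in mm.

A is an open box. The open box has a circular hole through its front wall. The hole's radius is 58 mm.

The subtracted cylinder has r = 58 mm.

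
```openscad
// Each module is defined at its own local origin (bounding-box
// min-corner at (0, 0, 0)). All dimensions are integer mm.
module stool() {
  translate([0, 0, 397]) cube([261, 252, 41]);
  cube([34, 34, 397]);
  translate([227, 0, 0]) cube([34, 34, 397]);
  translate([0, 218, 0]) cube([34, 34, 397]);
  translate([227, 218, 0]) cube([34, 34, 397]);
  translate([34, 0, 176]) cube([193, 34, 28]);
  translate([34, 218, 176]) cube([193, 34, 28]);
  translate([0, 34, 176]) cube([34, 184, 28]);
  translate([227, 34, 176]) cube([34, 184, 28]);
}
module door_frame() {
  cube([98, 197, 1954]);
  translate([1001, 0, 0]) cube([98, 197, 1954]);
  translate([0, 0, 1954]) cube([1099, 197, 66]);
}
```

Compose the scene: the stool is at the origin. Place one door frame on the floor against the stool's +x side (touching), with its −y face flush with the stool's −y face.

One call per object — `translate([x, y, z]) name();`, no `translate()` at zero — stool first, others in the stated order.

stool();
translate([261, 0, 0]) door_frame();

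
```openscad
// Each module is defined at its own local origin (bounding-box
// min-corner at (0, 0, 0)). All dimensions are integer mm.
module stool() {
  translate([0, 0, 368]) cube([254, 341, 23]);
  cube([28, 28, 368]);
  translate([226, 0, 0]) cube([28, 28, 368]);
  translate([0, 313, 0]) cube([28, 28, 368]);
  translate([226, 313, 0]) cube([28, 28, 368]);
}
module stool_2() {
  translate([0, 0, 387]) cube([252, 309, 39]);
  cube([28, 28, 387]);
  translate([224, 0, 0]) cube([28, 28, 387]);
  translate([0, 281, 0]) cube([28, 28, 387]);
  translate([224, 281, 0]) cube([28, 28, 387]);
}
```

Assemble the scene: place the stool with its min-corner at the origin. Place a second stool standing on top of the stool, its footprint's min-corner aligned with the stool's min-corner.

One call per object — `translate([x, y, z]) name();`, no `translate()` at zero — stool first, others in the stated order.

stool();
translate([0, 0, 391]) stool_2();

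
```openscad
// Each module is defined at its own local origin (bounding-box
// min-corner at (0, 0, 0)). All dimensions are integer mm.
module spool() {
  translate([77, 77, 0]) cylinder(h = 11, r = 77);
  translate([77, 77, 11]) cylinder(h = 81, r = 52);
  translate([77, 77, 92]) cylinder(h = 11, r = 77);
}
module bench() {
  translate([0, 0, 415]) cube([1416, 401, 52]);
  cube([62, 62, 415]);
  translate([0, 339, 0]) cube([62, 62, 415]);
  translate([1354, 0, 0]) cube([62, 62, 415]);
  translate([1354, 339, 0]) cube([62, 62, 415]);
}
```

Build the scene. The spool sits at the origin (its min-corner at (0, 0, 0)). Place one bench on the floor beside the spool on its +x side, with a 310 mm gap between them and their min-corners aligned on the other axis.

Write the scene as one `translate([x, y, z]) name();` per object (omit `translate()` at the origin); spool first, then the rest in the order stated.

spool();
translate([464, 0, 0]) bench();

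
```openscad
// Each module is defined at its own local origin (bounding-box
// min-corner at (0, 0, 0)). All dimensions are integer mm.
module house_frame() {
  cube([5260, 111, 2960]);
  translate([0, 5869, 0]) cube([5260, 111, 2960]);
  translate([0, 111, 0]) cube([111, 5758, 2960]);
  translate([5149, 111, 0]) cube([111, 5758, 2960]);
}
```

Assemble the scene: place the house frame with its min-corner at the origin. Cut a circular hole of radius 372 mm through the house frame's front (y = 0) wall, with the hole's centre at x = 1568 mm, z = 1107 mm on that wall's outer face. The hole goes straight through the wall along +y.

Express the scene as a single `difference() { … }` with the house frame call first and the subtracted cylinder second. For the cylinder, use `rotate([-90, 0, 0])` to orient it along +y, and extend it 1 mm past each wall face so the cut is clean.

difference() {
  house_frame();
  translate([1568, -1, 1107]) rotate([-90, 0, 0]) cylinder(h = 113, r = 372);
}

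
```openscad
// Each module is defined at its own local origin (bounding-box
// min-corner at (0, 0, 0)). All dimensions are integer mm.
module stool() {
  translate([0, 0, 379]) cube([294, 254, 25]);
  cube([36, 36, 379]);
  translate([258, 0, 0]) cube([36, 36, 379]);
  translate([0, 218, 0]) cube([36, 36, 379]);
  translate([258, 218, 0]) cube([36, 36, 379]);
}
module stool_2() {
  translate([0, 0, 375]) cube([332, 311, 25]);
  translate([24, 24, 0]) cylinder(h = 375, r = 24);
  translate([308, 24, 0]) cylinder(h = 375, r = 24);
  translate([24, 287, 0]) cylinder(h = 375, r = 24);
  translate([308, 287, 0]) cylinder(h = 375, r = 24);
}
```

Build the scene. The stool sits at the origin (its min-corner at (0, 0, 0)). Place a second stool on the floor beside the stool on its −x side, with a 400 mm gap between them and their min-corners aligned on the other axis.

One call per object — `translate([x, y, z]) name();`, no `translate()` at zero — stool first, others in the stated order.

stool();
translate([-732, 0, 0]) stool_2();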